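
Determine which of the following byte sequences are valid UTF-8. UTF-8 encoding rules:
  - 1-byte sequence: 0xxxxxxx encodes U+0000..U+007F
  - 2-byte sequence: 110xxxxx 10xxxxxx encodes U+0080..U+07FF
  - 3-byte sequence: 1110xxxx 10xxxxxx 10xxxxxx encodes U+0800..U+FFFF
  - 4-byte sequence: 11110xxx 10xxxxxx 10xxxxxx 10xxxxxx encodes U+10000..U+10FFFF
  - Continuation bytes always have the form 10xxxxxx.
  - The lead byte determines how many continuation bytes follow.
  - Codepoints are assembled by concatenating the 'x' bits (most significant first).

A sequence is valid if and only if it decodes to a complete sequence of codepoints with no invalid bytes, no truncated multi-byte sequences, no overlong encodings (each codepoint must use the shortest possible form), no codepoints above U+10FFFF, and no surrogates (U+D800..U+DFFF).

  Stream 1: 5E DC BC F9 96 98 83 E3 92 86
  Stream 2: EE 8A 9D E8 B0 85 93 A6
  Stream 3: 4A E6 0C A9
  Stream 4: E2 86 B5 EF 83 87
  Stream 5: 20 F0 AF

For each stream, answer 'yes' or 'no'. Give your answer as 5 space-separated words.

Answer: no no no yes no

Derivation:
Stream 1: error at byte offset 3. INVALID
Stream 2: error at byte offset 6. INVALID
Stream 3: error at byte offset 2. INVALID
Stream 4: decodes cleanly. VALID
Stream 5: error at byte offset 3. INVALID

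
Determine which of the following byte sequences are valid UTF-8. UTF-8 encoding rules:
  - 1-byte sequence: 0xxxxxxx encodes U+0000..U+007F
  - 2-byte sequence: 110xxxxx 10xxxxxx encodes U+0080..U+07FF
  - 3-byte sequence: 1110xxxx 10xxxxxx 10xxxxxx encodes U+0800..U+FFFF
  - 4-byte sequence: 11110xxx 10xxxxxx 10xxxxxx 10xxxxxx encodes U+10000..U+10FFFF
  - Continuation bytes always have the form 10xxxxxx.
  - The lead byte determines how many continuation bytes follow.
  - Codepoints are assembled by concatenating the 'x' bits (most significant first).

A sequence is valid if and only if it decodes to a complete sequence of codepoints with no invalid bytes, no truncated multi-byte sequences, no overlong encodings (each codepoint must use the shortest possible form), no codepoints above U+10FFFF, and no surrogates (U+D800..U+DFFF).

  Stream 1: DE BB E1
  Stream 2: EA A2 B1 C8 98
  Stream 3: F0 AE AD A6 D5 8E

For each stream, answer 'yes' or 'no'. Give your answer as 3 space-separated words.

Stream 1: error at byte offset 3. INVALID
Stream 2: decodes cleanly. VALID
Stream 3: decodes cleanly. VALID

Answer: no yes yes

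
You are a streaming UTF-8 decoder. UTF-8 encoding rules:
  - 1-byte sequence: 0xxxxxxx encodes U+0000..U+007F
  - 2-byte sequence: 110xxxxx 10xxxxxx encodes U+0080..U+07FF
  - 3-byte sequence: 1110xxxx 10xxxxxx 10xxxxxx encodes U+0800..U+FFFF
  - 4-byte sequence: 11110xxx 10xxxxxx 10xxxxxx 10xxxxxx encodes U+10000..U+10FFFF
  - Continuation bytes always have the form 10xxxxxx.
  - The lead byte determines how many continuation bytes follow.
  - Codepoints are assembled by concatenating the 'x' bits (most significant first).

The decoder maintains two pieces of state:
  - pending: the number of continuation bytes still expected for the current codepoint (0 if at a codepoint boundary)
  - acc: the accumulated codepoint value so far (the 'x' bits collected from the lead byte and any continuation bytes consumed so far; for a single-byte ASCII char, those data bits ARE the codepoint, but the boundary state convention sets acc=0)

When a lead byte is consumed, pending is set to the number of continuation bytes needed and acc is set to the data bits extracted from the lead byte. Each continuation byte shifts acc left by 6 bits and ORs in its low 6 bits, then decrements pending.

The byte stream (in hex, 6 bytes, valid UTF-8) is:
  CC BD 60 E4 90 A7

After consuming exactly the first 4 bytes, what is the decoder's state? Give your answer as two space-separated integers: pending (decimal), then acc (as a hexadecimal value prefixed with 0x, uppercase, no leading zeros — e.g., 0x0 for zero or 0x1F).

Byte[0]=CC: 2-byte lead. pending=1, acc=0xC
Byte[1]=BD: continuation. acc=(acc<<6)|0x3D=0x33D, pending=0
Byte[2]=60: 1-byte. pending=0, acc=0x0
Byte[3]=E4: 3-byte lead. pending=2, acc=0x4

Answer: 2 0x4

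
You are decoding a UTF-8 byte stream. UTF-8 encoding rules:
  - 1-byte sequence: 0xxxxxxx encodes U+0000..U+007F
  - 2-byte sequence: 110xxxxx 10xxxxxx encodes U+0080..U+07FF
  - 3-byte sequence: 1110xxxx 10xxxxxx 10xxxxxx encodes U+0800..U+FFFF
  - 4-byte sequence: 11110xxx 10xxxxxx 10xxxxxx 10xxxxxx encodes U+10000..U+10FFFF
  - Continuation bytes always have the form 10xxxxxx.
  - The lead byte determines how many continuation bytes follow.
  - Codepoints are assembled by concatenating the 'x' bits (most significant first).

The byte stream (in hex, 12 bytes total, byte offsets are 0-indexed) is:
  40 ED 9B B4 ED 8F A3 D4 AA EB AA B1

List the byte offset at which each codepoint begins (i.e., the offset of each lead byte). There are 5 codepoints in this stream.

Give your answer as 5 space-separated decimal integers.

Byte[0]=40: 1-byte ASCII. cp=U+0040
Byte[1]=ED: 3-byte lead, need 2 cont bytes. acc=0xD
Byte[2]=9B: continuation. acc=(acc<<6)|0x1B=0x35B
Byte[3]=B4: continuation. acc=(acc<<6)|0x34=0xD6F4
Completed: cp=U+D6F4 (starts at byte 1)
Byte[4]=ED: 3-byte lead, need 2 cont bytes. acc=0xD
Byte[5]=8F: continuation. acc=(acc<<6)|0x0F=0x34F
Byte[6]=A3: continuation. acc=(acc<<6)|0x23=0xD3E3
Completed: cp=U+D3E3 (starts at byte 4)
Byte[7]=D4: 2-byte lead, need 1 cont bytes. acc=0x14
Byte[8]=AA: continuation. acc=(acc<<6)|0x2A=0x52A
Completed: cp=U+052A (starts at byte 7)
Byte[9]=EB: 3-byte lead, need 2 cont bytes. acc=0xB
Byte[10]=AA: continuation. acc=(acc<<6)|0x2A=0x2EA
Byte[11]=B1: continuation. acc=(acc<<6)|0x31=0xBAB1
Completed: cp=U+BAB1 (starts at byte 9)

Answer: 0 1 4 7 9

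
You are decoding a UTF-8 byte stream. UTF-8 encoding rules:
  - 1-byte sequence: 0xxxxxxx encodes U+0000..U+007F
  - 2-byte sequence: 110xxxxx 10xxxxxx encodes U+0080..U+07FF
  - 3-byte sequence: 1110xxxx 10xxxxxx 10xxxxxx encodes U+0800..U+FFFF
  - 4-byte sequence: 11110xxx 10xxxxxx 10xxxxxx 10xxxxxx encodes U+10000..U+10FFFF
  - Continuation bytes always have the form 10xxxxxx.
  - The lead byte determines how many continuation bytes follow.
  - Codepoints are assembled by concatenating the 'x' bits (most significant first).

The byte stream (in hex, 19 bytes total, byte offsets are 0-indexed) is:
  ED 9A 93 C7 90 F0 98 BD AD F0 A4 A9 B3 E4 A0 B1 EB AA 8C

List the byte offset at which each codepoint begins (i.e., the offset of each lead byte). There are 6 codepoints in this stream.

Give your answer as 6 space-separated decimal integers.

Byte[0]=ED: 3-byte lead, need 2 cont bytes. acc=0xD
Byte[1]=9A: continuation. acc=(acc<<6)|0x1A=0x35A
Byte[2]=93: continuation. acc=(acc<<6)|0x13=0xD693
Completed: cp=U+D693 (starts at byte 0)
Byte[3]=C7: 2-byte lead, need 1 cont bytes. acc=0x7
Byte[4]=90: continuation. acc=(acc<<6)|0x10=0x1D0
Completed: cp=U+01D0 (starts at byte 3)
Byte[5]=F0: 4-byte lead, need 3 cont bytes. acc=0x0
Byte[6]=98: continuation. acc=(acc<<6)|0x18=0x18
Byte[7]=BD: continuation. acc=(acc<<6)|0x3D=0x63D
Byte[8]=AD: continuation. acc=(acc<<6)|0x2D=0x18F6D
Completed: cp=U+18F6D (starts at byte 5)
Byte[9]=F0: 4-byte lead, need 3 cont bytes. acc=0x0
Byte[10]=A4: continuation. acc=(acc<<6)|0x24=0x24
Byte[11]=A9: continuation. acc=(acc<<6)|0x29=0x929
Byte[12]=B3: continuation. acc=(acc<<6)|0x33=0x24A73
Completed: cp=U+24A73 (starts at byte 9)
Byte[13]=E4: 3-byte lead, need 2 cont bytes. acc=0x4
Byte[14]=A0: continuation. acc=(acc<<6)|0x20=0x120
Byte[15]=B1: continuation. acc=(acc<<6)|0x31=0x4831
Completed: cp=U+4831 (starts at byte 13)
Byte[16]=EB: 3-byte lead, need 2 cont bytes. acc=0xB
Byte[17]=AA: continuation. acc=(acc<<6)|0x2A=0x2EA
Byte[18]=8C: continuation. acc=(acc<<6)|0x0C=0xBA8C
Completed: cp=U+BA8C (starts at byte 16)

Answer: 0 3 5 9 13 16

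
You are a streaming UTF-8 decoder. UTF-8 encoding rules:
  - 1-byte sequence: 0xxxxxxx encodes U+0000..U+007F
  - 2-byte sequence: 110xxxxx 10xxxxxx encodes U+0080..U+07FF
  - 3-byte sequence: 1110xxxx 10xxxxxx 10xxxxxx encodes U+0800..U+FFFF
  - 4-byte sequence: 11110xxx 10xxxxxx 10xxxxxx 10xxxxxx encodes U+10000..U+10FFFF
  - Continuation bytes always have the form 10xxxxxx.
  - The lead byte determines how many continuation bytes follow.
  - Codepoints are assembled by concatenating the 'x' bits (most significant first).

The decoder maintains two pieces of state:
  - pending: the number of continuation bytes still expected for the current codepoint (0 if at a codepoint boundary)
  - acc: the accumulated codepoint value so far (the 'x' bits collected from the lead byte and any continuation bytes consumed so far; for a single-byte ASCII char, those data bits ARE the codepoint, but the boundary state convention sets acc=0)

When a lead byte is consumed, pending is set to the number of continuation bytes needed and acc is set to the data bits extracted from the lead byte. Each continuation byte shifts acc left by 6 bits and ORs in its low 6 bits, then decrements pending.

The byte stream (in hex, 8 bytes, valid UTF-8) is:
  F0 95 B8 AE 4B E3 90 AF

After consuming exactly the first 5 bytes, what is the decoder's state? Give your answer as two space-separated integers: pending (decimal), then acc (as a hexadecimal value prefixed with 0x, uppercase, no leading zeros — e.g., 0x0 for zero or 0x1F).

Byte[0]=F0: 4-byte lead. pending=3, acc=0x0
Byte[1]=95: continuation. acc=(acc<<6)|0x15=0x15, pending=2
Byte[2]=B8: continuation. acc=(acc<<6)|0x38=0x578, pending=1
Byte[3]=AE: continuation. acc=(acc<<6)|0x2E=0x15E2E, pending=0
Byte[4]=4B: 1-byte. pending=0, acc=0x0

Answer: 0 0x0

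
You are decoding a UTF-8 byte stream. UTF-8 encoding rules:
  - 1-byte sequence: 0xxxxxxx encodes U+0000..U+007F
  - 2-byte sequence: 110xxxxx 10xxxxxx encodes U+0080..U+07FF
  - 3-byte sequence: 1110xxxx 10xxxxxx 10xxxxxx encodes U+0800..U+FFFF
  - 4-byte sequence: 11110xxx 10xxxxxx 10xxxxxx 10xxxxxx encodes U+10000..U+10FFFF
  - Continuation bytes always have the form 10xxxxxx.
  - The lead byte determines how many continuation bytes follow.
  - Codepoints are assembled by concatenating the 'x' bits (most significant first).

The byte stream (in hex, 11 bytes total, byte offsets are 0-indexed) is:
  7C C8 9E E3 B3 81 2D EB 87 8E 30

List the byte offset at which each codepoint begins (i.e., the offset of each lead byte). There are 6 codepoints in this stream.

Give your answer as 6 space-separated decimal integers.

Byte[0]=7C: 1-byte ASCII. cp=U+007C
Byte[1]=C8: 2-byte lead, need 1 cont bytes. acc=0x8
Byte[2]=9E: continuation. acc=(acc<<6)|0x1E=0x21E
Completed: cp=U+021E (starts at byte 1)
Byte[3]=E3: 3-byte lead, need 2 cont bytes. acc=0x3
Byte[4]=B3: continuation. acc=(acc<<6)|0x33=0xF3
Byte[5]=81: continuation. acc=(acc<<6)|0x01=0x3CC1
Completed: cp=U+3CC1 (starts at byte 3)
Byte[6]=2D: 1-byte ASCII. cp=U+002D
Byte[7]=EB: 3-byte lead, need 2 cont bytes. acc=0xB
Byte[8]=87: continuation. acc=(acc<<6)|0x07=0x2C7
Byte[9]=8E: continuation. acc=(acc<<6)|0x0E=0xB1CE
Completed: cp=U+B1CE (starts at byte 7)
Byte[10]=30: 1-byte ASCII. cp=U+0030

Answer: 0 1 3 6 7 10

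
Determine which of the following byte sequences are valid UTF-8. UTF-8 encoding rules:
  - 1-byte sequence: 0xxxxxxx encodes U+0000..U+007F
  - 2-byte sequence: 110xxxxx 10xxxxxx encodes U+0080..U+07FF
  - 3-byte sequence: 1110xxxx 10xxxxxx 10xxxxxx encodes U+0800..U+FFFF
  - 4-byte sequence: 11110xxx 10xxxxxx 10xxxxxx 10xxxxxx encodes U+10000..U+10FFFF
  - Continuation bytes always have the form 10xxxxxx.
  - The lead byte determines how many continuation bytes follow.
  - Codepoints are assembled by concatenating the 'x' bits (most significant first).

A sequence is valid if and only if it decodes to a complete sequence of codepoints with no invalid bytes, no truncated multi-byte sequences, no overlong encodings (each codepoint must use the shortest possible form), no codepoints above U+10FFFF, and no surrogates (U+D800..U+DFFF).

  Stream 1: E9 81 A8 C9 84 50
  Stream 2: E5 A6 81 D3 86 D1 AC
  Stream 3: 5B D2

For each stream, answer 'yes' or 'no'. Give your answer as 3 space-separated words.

Stream 1: decodes cleanly. VALID
Stream 2: decodes cleanly. VALID
Stream 3: error at byte offset 2. INVALID

Answer: yes yes no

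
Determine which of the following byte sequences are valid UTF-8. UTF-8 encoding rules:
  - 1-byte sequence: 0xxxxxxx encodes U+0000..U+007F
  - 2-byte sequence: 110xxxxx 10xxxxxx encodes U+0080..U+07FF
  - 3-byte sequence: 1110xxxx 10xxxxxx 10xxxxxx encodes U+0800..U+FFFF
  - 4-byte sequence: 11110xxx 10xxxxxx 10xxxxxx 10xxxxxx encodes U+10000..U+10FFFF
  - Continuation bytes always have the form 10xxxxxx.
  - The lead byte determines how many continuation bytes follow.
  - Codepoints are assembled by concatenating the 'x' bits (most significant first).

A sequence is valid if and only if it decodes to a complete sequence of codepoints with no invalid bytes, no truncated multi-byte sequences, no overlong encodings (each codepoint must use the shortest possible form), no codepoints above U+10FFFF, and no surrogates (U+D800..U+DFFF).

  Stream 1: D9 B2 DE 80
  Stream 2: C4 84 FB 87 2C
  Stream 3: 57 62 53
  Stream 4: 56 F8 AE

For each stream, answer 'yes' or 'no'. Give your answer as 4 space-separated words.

Stream 1: decodes cleanly. VALID
Stream 2: error at byte offset 2. INVALID
Stream 3: decodes cleanly. VALID
Stream 4: error at byte offset 1. INVALID

Answer: yes no yes no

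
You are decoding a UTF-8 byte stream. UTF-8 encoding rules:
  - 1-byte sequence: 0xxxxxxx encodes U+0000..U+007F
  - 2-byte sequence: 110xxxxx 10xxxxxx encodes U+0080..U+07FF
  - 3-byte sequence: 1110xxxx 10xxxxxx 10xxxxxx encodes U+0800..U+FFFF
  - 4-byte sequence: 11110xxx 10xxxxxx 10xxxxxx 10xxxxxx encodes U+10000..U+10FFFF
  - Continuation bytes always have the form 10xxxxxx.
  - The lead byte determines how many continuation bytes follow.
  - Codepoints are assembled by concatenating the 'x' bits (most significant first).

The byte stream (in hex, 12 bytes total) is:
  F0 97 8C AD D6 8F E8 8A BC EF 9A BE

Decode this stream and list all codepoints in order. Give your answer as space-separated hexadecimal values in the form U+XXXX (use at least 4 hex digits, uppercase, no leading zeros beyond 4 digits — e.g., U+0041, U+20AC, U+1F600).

Byte[0]=F0: 4-byte lead, need 3 cont bytes. acc=0x0
Byte[1]=97: continuation. acc=(acc<<6)|0x17=0x17
Byte[2]=8C: continuation. acc=(acc<<6)|0x0C=0x5CC
Byte[3]=AD: continuation. acc=(acc<<6)|0x2D=0x1732D
Completed: cp=U+1732D (starts at byte 0)
Byte[4]=D6: 2-byte lead, need 1 cont bytes. acc=0x16
Byte[5]=8F: continuation. acc=(acc<<6)|0x0F=0x58F
Completed: cp=U+058F (starts at byte 4)
Byte[6]=E8: 3-byte lead, need 2 cont bytes. acc=0x8
Byte[7]=8A: continuation. acc=(acc<<6)|0x0A=0x20A
Byte[8]=BC: continuation. acc=(acc<<6)|0x3C=0x82BC
Completed: cp=U+82BC (starts at byte 6)
Byte[9]=EF: 3-byte lead, need 2 cont bytes. acc=0xF
Byte[10]=9A: continuation. acc=(acc<<6)|0x1A=0x3DA
Byte[11]=BE: continuation. acc=(acc<<6)|0x3E=0xF6BE
Completed: cp=U+F6BE (starts at byte 9)

Answer: U+1732D U+058F U+82BC U+F6BE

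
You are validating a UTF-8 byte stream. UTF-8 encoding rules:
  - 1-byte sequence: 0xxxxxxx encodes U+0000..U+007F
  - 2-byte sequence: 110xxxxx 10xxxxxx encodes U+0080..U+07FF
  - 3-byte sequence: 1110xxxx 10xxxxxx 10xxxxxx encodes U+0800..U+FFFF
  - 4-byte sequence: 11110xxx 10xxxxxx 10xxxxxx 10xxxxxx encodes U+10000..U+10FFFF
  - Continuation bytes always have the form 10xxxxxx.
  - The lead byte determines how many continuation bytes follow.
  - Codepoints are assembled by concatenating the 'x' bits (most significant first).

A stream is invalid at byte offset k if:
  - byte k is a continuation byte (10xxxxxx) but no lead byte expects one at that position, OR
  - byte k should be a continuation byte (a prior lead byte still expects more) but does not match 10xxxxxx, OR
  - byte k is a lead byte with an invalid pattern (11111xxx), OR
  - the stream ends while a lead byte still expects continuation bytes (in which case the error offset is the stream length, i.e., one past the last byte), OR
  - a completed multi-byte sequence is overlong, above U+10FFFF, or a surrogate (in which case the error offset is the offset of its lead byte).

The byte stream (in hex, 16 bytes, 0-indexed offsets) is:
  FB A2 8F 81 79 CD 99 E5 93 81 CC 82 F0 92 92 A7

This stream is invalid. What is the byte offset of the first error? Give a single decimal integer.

Byte[0]=FB: INVALID lead byte (not 0xxx/110x/1110/11110)

Answer: 0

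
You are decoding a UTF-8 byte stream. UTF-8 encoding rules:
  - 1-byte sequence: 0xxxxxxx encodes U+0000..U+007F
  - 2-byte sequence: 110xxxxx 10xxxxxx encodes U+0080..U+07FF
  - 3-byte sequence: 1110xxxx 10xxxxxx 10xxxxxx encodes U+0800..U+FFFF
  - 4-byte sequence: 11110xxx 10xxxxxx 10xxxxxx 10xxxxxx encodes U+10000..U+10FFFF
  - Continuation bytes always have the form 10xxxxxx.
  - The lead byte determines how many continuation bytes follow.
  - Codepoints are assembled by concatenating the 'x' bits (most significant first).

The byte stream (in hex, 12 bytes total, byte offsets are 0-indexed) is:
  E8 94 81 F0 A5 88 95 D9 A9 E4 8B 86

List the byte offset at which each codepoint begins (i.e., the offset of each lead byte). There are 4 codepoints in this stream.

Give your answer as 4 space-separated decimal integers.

Byte[0]=E8: 3-byte lead, need 2 cont bytes. acc=0x8
Byte[1]=94: continuation. acc=(acc<<6)|0x14=0x214
Byte[2]=81: continuation. acc=(acc<<6)|0x01=0x8501
Completed: cp=U+8501 (starts at byte 0)
Byte[3]=F0: 4-byte lead, need 3 cont bytes. acc=0x0
Byte[4]=A5: continuation. acc=(acc<<6)|0x25=0x25
Byte[5]=88: continuation. acc=(acc<<6)|0x08=0x948
Byte[6]=95: continuation. acc=(acc<<6)|0x15=0x25215
Completed: cp=U+25215 (starts at byte 3)
Byte[7]=D9: 2-byte lead, need 1 cont bytes. acc=0x19
Byte[8]=A9: continuation. acc=(acc<<6)|0x29=0x669
Completed: cp=U+0669 (starts at byte 7)
Byte[9]=E4: 3-byte lead, need 2 cont bytes. acc=0x4
Byte[10]=8B: continuation. acc=(acc<<6)|0x0B=0x10B
Byte[11]=86: continuation. acc=(acc<<6)|0x06=0x42C6
Completed: cp=U+42C6 (starts at byte 9)

Answer: 0 3 7 9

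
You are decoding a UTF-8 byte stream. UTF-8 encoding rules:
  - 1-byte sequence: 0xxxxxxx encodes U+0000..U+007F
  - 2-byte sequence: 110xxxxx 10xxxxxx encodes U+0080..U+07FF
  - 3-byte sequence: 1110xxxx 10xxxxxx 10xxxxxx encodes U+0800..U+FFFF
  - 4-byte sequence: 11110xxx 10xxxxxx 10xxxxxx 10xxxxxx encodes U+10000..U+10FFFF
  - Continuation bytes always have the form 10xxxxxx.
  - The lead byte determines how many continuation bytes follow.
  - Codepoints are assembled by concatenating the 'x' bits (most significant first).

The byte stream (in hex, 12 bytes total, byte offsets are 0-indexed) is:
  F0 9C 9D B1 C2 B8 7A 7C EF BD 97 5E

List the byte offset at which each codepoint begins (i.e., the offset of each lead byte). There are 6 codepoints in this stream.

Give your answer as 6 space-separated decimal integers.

Answer: 0 4 6 7 8 11

Derivation:
Byte[0]=F0: 4-byte lead, need 3 cont bytes. acc=0x0
Byte[1]=9C: continuation. acc=(acc<<6)|0x1C=0x1C
Byte[2]=9D: continuation. acc=(acc<<6)|0x1D=0x71D
Byte[3]=B1: continuation. acc=(acc<<6)|0x31=0x1C771
Completed: cp=U+1C771 (starts at byte 0)
Byte[4]=C2: 2-byte lead, need 1 cont bytes. acc=0x2
Byte[5]=B8: continuation. acc=(acc<<6)|0x38=0xB8
Completed: cp=U+00B8 (starts at byte 4)
Byte[6]=7A: 1-byte ASCII. cp=U+007A
Byte[7]=7C: 1-byte ASCII. cp=U+007C
Byte[8]=EF: 3-byte lead, need 2 cont bytes. acc=0xF
Byte[9]=BD: continuation. acc=(acc<<6)|0x3D=0x3FD
Byte[10]=97: continuation. acc=(acc<<6)|0x17=0xFF57
Completed: cp=U+FF57 (starts at byte 8)
Byte[11]=5E: 1-byte ASCII. cp=U+005E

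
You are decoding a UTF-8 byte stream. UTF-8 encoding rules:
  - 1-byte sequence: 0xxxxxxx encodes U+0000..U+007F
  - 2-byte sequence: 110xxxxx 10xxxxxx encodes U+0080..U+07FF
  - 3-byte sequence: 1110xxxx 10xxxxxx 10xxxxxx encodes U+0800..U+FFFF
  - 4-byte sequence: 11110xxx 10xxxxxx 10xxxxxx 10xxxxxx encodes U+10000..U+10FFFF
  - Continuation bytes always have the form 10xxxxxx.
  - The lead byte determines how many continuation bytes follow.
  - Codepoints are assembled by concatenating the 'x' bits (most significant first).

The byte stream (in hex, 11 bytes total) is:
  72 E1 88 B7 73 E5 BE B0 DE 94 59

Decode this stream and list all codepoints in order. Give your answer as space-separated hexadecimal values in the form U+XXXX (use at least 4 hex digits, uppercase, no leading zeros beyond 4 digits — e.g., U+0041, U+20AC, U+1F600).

Answer: U+0072 U+1237 U+0073 U+5FB0 U+0794 U+0059

Derivation:
Byte[0]=72: 1-byte ASCII. cp=U+0072
Byte[1]=E1: 3-byte lead, need 2 cont bytes. acc=0x1
Byte[2]=88: continuation. acc=(acc<<6)|0x08=0x48
Byte[3]=B7: continuation. acc=(acc<<6)|0x37=0x1237
Completed: cp=U+1237 (starts at byte 1)
Byte[4]=73: 1-byte ASCII. cp=U+0073
Byte[5]=E5: 3-byte lead, need 2 cont bytes. acc=0x5
Byte[6]=BE: continuation. acc=(acc<<6)|0x3E=0x17E
Byte[7]=B0: continuation. acc=(acc<<6)|0x30=0x5FB0
Completed: cp=U+5FB0 (starts at byte 5)
Byte[8]=DE: 2-byte lead, need 1 cont bytes. acc=0x1E
Byte[9]=94: continuation. acc=(acc<<6)|0x14=0x794
Completed: cp=U+0794 (starts at byte 8)
Byte[10]=59: 1-byte ASCII. cp=U+0059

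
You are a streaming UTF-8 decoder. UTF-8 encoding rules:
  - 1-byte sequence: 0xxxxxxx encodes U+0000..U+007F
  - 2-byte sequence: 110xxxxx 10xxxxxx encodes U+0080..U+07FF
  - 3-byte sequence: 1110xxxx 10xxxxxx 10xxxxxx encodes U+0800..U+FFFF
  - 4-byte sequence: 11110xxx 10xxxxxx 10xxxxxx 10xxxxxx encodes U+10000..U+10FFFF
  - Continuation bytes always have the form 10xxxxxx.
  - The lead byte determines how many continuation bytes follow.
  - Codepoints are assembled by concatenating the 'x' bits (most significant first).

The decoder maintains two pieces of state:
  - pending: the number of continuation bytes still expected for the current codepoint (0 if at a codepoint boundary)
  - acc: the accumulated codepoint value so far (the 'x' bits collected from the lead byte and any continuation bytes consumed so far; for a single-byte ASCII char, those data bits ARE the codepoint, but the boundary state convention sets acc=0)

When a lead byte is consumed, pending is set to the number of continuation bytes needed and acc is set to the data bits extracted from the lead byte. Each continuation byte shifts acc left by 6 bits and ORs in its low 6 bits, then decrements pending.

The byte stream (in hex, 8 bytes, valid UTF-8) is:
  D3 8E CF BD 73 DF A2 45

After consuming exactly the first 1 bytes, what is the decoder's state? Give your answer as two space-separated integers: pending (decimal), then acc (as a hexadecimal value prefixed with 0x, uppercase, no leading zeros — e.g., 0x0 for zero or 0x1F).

Answer: 1 0x13

Derivation:
Byte[0]=D3: 2-byte lead. pending=1, acc=0x13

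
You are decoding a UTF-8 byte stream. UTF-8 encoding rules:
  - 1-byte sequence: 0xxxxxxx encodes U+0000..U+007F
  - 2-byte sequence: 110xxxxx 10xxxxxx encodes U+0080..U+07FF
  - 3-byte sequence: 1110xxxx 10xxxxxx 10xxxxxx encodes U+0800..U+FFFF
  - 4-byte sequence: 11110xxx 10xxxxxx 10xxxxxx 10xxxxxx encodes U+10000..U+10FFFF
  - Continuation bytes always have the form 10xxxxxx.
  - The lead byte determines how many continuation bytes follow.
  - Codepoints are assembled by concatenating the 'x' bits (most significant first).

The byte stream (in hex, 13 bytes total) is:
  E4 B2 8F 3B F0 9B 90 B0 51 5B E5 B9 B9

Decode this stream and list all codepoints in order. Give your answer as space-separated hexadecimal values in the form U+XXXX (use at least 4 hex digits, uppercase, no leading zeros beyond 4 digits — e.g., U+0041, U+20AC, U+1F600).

Answer: U+4C8F U+003B U+1B430 U+0051 U+005B U+5E79

Derivation:
Byte[0]=E4: 3-byte lead, need 2 cont bytes. acc=0x4
Byte[1]=B2: continuation. acc=(acc<<6)|0x32=0x132
Byte[2]=8F: continuation. acc=(acc<<6)|0x0F=0x4C8F
Completed: cp=U+4C8F (starts at byte 0)
Byte[3]=3B: 1-byte ASCII. cp=U+003B
Byte[4]=F0: 4-byte lead, need 3 cont bytes. acc=0x0
Byte[5]=9B: continuation. acc=(acc<<6)|0x1B=0x1B
Byte[6]=90: continuation. acc=(acc<<6)|0x10=0x6D0
Byte[7]=B0: continuation. acc=(acc<<6)|0x30=0x1B430
Completed: cp=U+1B430 (starts at byte 4)
Byte[8]=51: 1-byte ASCII. cp=U+0051
Byte[9]=5B: 1-byte ASCII. cp=U+005B
Byte[10]=E5: 3-byte lead, need 2 cont bytes. acc=0x5
Byte[11]=B9: continuation. acc=(acc<<6)|0x39=0x179
Byte[12]=B9: continuation. acc=(acc<<6)|0x39=0x5E79
Completed: cp=U+5E79 (starts at byte 10)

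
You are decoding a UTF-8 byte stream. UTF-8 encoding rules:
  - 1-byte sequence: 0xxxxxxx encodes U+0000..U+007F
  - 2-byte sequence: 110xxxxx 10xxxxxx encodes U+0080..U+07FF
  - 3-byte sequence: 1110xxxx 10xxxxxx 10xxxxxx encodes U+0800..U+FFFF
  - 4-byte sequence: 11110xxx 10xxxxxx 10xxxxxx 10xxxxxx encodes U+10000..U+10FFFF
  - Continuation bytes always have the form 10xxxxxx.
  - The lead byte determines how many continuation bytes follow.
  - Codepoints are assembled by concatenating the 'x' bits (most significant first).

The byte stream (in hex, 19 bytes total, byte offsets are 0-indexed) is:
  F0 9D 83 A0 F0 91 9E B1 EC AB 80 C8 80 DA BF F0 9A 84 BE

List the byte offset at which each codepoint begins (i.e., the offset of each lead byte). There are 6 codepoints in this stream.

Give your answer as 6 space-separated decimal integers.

Byte[0]=F0: 4-byte lead, need 3 cont bytes. acc=0x0
Byte[1]=9D: continuation. acc=(acc<<6)|0x1D=0x1D
Byte[2]=83: continuation. acc=(acc<<6)|0x03=0x743
Byte[3]=A0: continuation. acc=(acc<<6)|0x20=0x1D0E0
Completed: cp=U+1D0E0 (starts at byte 0)
Byte[4]=F0: 4-byte lead, need 3 cont bytes. acc=0x0
Byte[5]=91: continuation. acc=(acc<<6)|0x11=0x11
Byte[6]=9E: continuation. acc=(acc<<6)|0x1E=0x45E
Byte[7]=B1: continuation. acc=(acc<<6)|0x31=0x117B1
Completed: cp=U+117B1 (starts at byte 4)
Byte[8]=EC: 3-byte lead, need 2 cont bytes. acc=0xC
Byte[9]=AB: continuation. acc=(acc<<6)|0x2B=0x32B
Byte[10]=80: continuation. acc=(acc<<6)|0x00=0xCAC0
Completed: cp=U+CAC0 (starts at byte 8)
Byte[11]=C8: 2-byte lead, need 1 cont bytes. acc=0x8
Byte[12]=80: continuation. acc=(acc<<6)|0x00=0x200
Completed: cp=U+0200 (starts at byte 11)
Byte[13]=DA: 2-byte lead, need 1 cont bytes. acc=0x1A
Byte[14]=BF: continuation. acc=(acc<<6)|0x3F=0x6BF
Completed: cp=U+06BF (starts at byte 13)
Byte[15]=F0: 4-byte lead, need 3 cont bytes. acc=0x0
Byte[16]=9A: continuation. acc=(acc<<6)|0x1A=0x1A
Byte[17]=84: continuation. acc=(acc<<6)|0x04=0x684
Byte[18]=BE: continuation. acc=(acc<<6)|0x3E=0x1A13E
Completed: cp=U+1A13E (starts at byte 15)

Answer: 0 4 8 11 13 15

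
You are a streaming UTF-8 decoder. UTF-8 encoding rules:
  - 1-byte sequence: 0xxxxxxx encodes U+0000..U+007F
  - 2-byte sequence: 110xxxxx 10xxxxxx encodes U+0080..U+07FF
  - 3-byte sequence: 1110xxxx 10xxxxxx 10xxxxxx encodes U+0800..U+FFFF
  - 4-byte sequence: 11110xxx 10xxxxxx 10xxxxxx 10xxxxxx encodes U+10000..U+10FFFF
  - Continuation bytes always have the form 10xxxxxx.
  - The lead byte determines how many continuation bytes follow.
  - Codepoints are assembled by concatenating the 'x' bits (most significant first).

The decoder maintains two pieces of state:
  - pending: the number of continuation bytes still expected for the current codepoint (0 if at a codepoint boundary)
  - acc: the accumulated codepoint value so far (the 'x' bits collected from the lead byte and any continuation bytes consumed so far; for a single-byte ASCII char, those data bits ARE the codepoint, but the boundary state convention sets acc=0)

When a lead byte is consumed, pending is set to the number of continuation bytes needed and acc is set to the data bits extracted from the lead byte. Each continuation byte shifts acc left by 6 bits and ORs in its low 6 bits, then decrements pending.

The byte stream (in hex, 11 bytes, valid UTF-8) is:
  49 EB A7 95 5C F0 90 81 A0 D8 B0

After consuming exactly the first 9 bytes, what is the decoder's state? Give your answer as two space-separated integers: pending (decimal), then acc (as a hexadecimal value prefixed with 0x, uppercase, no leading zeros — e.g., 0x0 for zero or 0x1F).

Answer: 0 0x10060

Derivation:
Byte[0]=49: 1-byte. pending=0, acc=0x0
Byte[1]=EB: 3-byte lead. pending=2, acc=0xB
Byte[2]=A7: continuation. acc=(acc<<6)|0x27=0x2E7, pending=1
Byte[3]=95: continuation. acc=(acc<<6)|0x15=0xB9D5, pending=0
Byte[4]=5C: 1-byte. pending=0, acc=0x0
Byte[5]=F0: 4-byte lead. pending=3, acc=0x0
Byte[6]=90: continuation. acc=(acc<<6)|0x10=0x10, pending=2
Byte[7]=81: continuation. acc=(acc<<6)|0x01=0x401, pending=1
Byte[8]=A0: continuation. acc=(acc<<6)|0x20=0x10060, pending=0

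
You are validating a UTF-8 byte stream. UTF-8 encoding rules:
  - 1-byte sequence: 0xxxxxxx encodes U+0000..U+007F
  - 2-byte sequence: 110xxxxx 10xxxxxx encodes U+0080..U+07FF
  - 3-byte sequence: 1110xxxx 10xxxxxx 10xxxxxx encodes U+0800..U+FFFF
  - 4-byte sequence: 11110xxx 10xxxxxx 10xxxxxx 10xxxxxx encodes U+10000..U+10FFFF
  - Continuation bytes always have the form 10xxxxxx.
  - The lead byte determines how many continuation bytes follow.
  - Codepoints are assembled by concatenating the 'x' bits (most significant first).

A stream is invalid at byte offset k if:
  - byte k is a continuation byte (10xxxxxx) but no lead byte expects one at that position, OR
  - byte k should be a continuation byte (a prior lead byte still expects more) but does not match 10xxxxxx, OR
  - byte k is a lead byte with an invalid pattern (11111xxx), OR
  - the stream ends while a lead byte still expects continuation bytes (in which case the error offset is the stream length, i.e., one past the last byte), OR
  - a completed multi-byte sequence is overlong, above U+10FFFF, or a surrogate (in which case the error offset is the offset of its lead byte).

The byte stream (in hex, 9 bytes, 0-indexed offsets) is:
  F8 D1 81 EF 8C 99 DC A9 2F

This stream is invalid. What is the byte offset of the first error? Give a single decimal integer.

Answer: 0

Derivation:
Byte[0]=F8: INVALID lead byte (not 0xxx/110x/1110/11110)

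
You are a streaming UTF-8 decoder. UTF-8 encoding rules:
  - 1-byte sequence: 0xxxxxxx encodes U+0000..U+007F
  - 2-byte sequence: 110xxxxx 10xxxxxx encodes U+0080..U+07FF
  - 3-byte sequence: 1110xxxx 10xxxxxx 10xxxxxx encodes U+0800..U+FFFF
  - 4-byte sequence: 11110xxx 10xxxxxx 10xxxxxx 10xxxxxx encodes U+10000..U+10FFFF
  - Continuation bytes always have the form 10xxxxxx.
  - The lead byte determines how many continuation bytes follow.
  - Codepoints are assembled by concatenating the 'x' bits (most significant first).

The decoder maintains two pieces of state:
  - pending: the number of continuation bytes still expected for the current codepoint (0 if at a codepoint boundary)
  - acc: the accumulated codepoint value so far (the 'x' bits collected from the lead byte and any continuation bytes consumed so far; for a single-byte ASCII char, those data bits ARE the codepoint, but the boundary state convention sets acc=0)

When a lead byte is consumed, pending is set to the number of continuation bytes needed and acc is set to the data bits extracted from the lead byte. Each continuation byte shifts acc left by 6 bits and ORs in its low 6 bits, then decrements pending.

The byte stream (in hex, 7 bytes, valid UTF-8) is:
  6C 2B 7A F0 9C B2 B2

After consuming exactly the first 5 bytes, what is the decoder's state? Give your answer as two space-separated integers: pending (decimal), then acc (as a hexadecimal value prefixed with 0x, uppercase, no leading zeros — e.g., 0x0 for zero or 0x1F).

Answer: 2 0x1C

Derivation:
Byte[0]=6C: 1-byte. pending=0, acc=0x0
Byte[1]=2B: 1-byte. pending=0, acc=0x0
Byte[2]=7A: 1-byte. pending=0, acc=0x0
Byte[3]=F0: 4-byte lead. pending=3, acc=0x0
Byte[4]=9C: continuation. acc=(acc<<6)|0x1C=0x1C, pending=2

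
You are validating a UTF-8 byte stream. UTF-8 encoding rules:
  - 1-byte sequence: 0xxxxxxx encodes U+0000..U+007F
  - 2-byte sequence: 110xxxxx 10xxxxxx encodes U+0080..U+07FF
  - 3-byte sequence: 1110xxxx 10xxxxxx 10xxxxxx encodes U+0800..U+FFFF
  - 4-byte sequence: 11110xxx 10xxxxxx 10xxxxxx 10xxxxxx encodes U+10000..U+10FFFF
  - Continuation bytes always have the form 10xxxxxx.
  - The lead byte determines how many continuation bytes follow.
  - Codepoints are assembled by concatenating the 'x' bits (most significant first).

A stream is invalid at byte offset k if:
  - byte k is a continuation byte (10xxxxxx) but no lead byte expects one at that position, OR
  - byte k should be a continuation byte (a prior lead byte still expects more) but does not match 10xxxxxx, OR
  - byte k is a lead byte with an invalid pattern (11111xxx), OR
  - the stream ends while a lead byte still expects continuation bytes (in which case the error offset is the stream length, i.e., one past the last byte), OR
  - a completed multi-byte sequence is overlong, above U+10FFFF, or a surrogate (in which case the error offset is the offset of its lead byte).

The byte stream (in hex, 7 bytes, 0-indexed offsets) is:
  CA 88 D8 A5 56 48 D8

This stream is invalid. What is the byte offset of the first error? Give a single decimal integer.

Byte[0]=CA: 2-byte lead, need 1 cont bytes. acc=0xA
Byte[1]=88: continuation. acc=(acc<<6)|0x08=0x288
Completed: cp=U+0288 (starts at byte 0)
Byte[2]=D8: 2-byte lead, need 1 cont bytes. acc=0x18
Byte[3]=A5: continuation. acc=(acc<<6)|0x25=0x625
Completed: cp=U+0625 (starts at byte 2)
Byte[4]=56: 1-byte ASCII. cp=U+0056
Byte[5]=48: 1-byte ASCII. cp=U+0048
Byte[6]=D8: 2-byte lead, need 1 cont bytes. acc=0x18
Byte[7]: stream ended, expected continuation. INVALID

Answer: 7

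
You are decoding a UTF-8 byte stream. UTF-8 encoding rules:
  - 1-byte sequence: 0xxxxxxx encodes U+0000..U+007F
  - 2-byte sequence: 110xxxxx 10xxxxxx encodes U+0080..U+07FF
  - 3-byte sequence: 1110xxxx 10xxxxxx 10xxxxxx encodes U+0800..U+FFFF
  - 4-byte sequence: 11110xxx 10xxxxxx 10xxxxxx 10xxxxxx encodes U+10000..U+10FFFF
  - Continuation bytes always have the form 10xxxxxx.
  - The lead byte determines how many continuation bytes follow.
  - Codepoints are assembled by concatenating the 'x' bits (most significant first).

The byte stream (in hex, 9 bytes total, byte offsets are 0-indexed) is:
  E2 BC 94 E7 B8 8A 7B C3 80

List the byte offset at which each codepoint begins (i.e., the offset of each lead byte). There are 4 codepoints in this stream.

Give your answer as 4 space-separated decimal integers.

Answer: 0 3 6 7

Derivation:
Byte[0]=E2: 3-byte lead, need 2 cont bytes. acc=0x2
Byte[1]=BC: continuation. acc=(acc<<6)|0x3C=0xBC
Byte[2]=94: continuation. acc=(acc<<6)|0x14=0x2F14
Completed: cp=U+2F14 (starts at byte 0)
Byte[3]=E7: 3-byte lead, need 2 cont bytes. acc=0x7
Byte[4]=B8: continuation. acc=(acc<<6)|0x38=0x1F8
Byte[5]=8A: continuation. acc=(acc<<6)|0x0A=0x7E0A
Completed: cp=U+7E0A (starts at byte 3)
Byte[6]=7B: 1-byte ASCII. cp=U+007B
Byte[7]=C3: 2-byte lead, need 1 cont bytes. acc=0x3
Byte[8]=80: continuation. acc=(acc<<6)|0x00=0xC0
Completed: cp=U+00C0 (starts at byte 7)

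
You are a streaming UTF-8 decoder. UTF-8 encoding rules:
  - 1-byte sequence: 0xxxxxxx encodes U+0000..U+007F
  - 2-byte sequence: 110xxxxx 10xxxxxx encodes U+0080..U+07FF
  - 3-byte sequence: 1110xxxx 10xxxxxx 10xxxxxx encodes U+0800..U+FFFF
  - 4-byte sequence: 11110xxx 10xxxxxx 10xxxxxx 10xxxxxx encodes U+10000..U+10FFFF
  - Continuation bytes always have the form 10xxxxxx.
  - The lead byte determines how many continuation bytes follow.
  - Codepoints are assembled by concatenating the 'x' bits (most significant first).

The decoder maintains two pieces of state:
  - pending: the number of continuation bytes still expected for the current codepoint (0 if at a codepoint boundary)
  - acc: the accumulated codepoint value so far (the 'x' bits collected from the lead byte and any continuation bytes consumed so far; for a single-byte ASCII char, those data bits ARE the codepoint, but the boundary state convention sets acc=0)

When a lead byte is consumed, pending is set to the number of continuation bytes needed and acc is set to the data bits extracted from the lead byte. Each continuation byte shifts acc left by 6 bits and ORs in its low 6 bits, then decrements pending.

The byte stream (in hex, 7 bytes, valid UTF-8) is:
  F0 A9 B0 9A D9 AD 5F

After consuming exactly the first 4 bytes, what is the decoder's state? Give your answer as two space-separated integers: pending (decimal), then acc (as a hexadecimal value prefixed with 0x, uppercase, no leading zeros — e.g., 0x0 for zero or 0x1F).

Byte[0]=F0: 4-byte lead. pending=3, acc=0x0
Byte[1]=A9: continuation. acc=(acc<<6)|0x29=0x29, pending=2
Byte[2]=B0: continuation. acc=(acc<<6)|0x30=0xA70, pending=1
Byte[3]=9A: continuation. acc=(acc<<6)|0x1A=0x29C1A, pending=0

Answer: 0 0x29C1A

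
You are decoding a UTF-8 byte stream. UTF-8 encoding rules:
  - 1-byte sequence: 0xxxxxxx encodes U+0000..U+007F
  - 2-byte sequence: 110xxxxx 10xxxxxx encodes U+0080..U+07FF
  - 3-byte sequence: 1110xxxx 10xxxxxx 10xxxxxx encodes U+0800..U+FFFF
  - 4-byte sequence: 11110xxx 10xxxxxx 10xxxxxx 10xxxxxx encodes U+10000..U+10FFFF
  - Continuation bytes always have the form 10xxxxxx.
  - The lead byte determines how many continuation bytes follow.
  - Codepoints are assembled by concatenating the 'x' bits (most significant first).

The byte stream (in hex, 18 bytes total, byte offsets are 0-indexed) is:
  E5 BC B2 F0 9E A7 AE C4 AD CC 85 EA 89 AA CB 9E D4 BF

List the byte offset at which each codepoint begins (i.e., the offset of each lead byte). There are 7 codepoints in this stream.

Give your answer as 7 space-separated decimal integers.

Answer: 0 3 7 9 11 14 16

Derivation:
Byte[0]=E5: 3-byte lead, need 2 cont bytes. acc=0x5
Byte[1]=BC: continuation. acc=(acc<<6)|0x3C=0x17C
Byte[2]=B2: continuation. acc=(acc<<6)|0x32=0x5F32
Completed: cp=U+5F32 (starts at byte 0)
Byte[3]=F0: 4-byte lead, need 3 cont bytes. acc=0x0
Byte[4]=9E: continuation. acc=(acc<<6)|0x1E=0x1E
Byte[5]=A7: continuation. acc=(acc<<6)|0x27=0x7A7
Byte[6]=AE: continuation. acc=(acc<<6)|0x2E=0x1E9EE
Completed: cp=U+1E9EE (starts at byte 3)
Byte[7]=C4: 2-byte lead, need 1 cont bytes. acc=0x4
Byte[8]=AD: continuation. acc=(acc<<6)|0x2D=0x12D
Completed: cp=U+012D (starts at byte 7)
Byte[9]=CC: 2-byte lead, need 1 cont bytes. acc=0xC
Byte[10]=85: continuation. acc=(acc<<6)|0x05=0x305
Completed: cp=U+0305 (starts at byte 9)
Byte[11]=EA: 3-byte lead, need 2 cont bytes. acc=0xA
Byte[12]=89: continuation. acc=(acc<<6)|0x09=0x289
Byte[13]=AA: continuation. acc=(acc<<6)|0x2A=0xA26A
Completed: cp=U+A26A (starts at byte 11)
Byte[14]=CB: 2-byte lead, need 1 cont bytes. acc=0xB
Byte[15]=9E: continuation. acc=(acc<<6)|0x1E=0x2DE
Completed: cp=U+02DE (starts at byte 14)
Byte[16]=D4: 2-byte lead, need 1 cont bytes. acc=0x14
Byte[17]=BF: continuation. acc=(acc<<6)|0x3F=0x53F
Completed: cp=U+053F (starts at byte 16)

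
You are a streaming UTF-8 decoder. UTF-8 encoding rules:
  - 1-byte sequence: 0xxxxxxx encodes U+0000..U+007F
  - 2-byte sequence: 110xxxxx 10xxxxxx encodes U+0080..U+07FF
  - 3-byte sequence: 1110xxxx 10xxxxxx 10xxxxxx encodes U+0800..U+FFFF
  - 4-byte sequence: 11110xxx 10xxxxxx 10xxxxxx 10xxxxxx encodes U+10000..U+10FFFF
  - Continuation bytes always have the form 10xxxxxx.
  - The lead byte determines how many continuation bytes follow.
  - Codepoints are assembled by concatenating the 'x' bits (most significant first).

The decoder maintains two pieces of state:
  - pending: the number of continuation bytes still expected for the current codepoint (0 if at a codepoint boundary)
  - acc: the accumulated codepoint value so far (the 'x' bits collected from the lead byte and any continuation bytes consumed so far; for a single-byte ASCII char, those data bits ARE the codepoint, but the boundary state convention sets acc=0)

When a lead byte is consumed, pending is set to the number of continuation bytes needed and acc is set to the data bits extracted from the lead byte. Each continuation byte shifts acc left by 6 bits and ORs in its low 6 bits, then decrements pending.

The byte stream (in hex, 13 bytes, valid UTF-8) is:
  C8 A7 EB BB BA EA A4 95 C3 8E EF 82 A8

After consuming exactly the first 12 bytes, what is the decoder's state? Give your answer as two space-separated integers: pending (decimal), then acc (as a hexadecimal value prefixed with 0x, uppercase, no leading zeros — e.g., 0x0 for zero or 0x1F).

Byte[0]=C8: 2-byte lead. pending=1, acc=0x8
Byte[1]=A7: continuation. acc=(acc<<6)|0x27=0x227, pending=0
Byte[2]=EB: 3-byte lead. pending=2, acc=0xB
Byte[3]=BB: continuation. acc=(acc<<6)|0x3B=0x2FB, pending=1
Byte[4]=BA: continuation. acc=(acc<<6)|0x3A=0xBEFA, pending=0
Byte[5]=EA: 3-byte lead. pending=2, acc=0xA
Byte[6]=A4: continuation. acc=(acc<<6)|0x24=0x2A4, pending=1
Byte[7]=95: continuation. acc=(acc<<6)|0x15=0xA915, pending=0
Byte[8]=C3: 2-byte lead. pending=1, acc=0x3
Byte[9]=8E: continuation. acc=(acc<<6)|0x0E=0xCE, pending=0
Byte[10]=EF: 3-byte lead. pending=2, acc=0xF
Byte[11]=82: continuation. acc=(acc<<6)|0x02=0x3C2, pending=1

Answer: 1 0x3C2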